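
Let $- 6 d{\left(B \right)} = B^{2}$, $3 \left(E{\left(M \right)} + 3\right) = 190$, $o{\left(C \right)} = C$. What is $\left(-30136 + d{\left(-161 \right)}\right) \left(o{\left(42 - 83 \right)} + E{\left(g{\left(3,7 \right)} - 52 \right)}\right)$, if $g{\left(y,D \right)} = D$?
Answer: $- \frac{5995373}{9} \approx -6.6615 \cdot 10^{5}$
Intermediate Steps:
$E{\left(M \right)} = \frac{181}{3}$ ($E{\left(M \right)} = -3 + \frac{1}{3} \cdot 190 = -3 + \frac{190}{3} = \frac{181}{3}$)
$d{\left(B \right)} = - \frac{B^{2}}{6}$
$\left(-30136 + d{\left(-161 \right)}\right) \left(o{\left(42 - 83 \right)} + E{\left(g{\left(3,7 \right)} - 52 \right)}\right) = \left(-30136 - \frac{\left(-161\right)^{2}}{6}\right) \left(\left(42 - 83\right) + \frac{181}{3}\right) = \left(-30136 - \frac{25921}{6}\right) \left(-41 + \frac{181}{3}\right) = \left(-30136 - \frac{25921}{6}\right) \frac{58}{3} = \left(- \frac{206737}{6}\right) \frac{58}{3} = - \frac{5995373}{9}$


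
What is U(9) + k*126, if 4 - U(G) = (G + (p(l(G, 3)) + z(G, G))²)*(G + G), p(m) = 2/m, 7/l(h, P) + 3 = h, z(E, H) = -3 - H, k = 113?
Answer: 596608/49 ≈ 12176.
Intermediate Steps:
l(h, P) = 7/(-3 + h)
U(G) = 4 - 2*G*(G + (-27/7 - 5*G/7)²) (U(G) = 4 - (G + (2/((7/(-3 + G))) + (-3 - G))²)*(G + G) = 4 - (G + (2*(-3/7 + G/7) + (-3 - G))²)*2*G = 4 - (G + ((-6/7 + 2*G/7) + (-3 - G))²)*2*G = 4 - (G + (-27/7 - 5*G/7)²)*2*G = 4 - 2*G*(G + (-27/7 - 5*G/7)²))
U(9) + k*126 = (4 - 1458/49*9 - 638/49*9² - 50/49*9³) + 113*126 = (4 - 13122/49 - 638/49*81 - 50/49*729) + 14238 = (4 - 13122/49 - 51678/49 - 36450/49) + 14238 = -101054/49 + 14238 = 596608/49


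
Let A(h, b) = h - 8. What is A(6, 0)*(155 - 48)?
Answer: -214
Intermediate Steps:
A(h, b) = -8 + h
A(6, 0)*(155 - 48) = (-8 + 6)*(155 - 48) = -2*107 = -214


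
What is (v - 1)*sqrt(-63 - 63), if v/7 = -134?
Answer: -2817*I*sqrt(14) ≈ -10540.0*I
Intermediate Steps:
v = -938 (v = 7*(-134) = -938)
(v - 1)*sqrt(-63 - 63) = (-938 - 1)*sqrt(-63 - 63) = -2817*I*sqrt(14)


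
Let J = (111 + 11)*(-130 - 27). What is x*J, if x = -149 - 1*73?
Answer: 4252188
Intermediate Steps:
x = -222 (x = -149 - 73 = -222)
J = -19154 (J = 122*(-157) = -19154)
x*J = -222*(-19154) = 4252188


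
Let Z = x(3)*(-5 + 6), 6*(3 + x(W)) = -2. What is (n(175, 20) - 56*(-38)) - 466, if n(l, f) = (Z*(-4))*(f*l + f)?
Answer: 145786/3 ≈ 48595.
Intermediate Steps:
x(W) = -10/3 (x(W) = -3 + (1/6)*(-2) = -3 - 1/3 = -10/3)
Z = -10/3 (Z = -10*(-5 + 6)/3 = -10/3*1 = -10/3 ≈ -3.3333)
n(l, f) = 40*f/3 + 40*f*l/3 (n(l, f) = (-10/3*(-4))*(f*l + f) = 40*(f + f*l)/3 = 40*f/3 + 40*f*l/3)
(n(175, 20) - 56*(-38)) - 466 = ((40/3)*20*(1 + 175) - 56*(-38)) - 466 = ((40/3)*20*176 + 2128) - 466 = (140800/3 + 2128) - 466 = 147184/3 - 466 = 145786/3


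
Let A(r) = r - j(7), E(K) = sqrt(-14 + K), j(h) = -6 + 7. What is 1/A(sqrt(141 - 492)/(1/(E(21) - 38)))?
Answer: -I/(I - 114*sqrt(39) + 3*sqrt(273)) ≈ -2.2793e-6 + 0.0015097*I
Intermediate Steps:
j(h) = 1
A(r) = -1 + r (A(r) = r - 1*1 = r - 1 = -1 + r)
1/A(sqrt(141 - 492)/(1/(E(21) - 38))) = 1/(-1 + sqrt(141 - 492)/(1/(sqrt(-14 + 21) - 38))) = 1/(-1 + sqrt(-351)/(1/(sqrt(7) - 38))) = 1/(-1 + (3*I*sqrt(39))/(1/(-38 + sqrt(7)))) = 1/(-1 + (3*I*sqrt(39))*(-38 + sqrt(7))) = 1/(-1 + 3*I*sqrt(39)*(-38 + sqrt(7)))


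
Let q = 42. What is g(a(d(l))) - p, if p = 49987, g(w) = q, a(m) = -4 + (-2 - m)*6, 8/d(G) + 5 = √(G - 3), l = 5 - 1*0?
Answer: -49945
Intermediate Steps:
l = 5 (l = 5 + 0 = 5)
d(G) = 8/(-5 + √(-3 + G)) (d(G) = 8/(-5 + √(G - 3)) = 8/(-5 + √(-3 + G)))
a(m) = -16 - 6*m (a(m) = -4 + (-12 - 6*m) = -16 - 6*m)
g(w) = 42
g(a(d(l))) - p = 42 - 1*49987 = 42 - 49987 = -49945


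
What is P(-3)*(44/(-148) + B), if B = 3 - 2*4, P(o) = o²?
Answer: -1764/37 ≈ -47.676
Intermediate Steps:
B = -5 (B = 3 - 8 = -5)
P(-3)*(44/(-148) + B) = (-3)²*(44/(-148) - 5) = 9*(44*(-1/148) - 5) = 9*(-11/37 - 5) = 9*(-196/37) = -1764/37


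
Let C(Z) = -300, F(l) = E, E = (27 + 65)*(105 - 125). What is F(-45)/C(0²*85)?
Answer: 92/15 ≈ 6.1333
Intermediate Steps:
E = -1840 (E = 92*(-20) = -1840)
F(l) = -1840
F(-45)/C(0²*85) = -1840/(-300) = -1840*(-1/300) = 92/15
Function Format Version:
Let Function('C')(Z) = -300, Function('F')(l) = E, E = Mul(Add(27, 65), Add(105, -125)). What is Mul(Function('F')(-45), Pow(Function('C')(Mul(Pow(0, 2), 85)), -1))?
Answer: Rational(92, 15) ≈ 6.1333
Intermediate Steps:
E = -1840 (E = Mul(92, -20) = -1840)
Function('F')(l) = -1840
Mul(Function('F')(-45), Pow(Function('C')(Mul(Pow(0, 2), 85)), -1)) = Mul(-1840, Pow(-300, -1)) = Mul(-1840, Rational(-1, 300)) = Rational(92, 15)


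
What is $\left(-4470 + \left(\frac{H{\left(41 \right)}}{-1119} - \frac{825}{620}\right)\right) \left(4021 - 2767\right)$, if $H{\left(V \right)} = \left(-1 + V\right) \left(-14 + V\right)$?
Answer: $- \frac{129696595875}{23126} \approx -5.6083 \cdot 10^{6}$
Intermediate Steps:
$\left(-4470 + \left(\frac{H{\left(41 \right)}}{-1119} - \frac{825}{620}\right)\right) \left(4021 - 2767\right) = \left(-4470 - \left(\frac{165}{124} - \frac{14 + 41^{2} - 615}{-1119}\right)\right) \left(4021 - 2767\right) = \left(-4470 - \left(\frac{165}{124} - \left(14 + 1681 - 615\right) \left(- \frac{1}{1119}\right)\right)\right) 1254 = \left(-4470 + \left(1080 \left(- \frac{1}{1119}\right) - \frac{165}{124}\right)\right) 1254 = \left(-4470 - \frac{106185}{46252}\right) 1254 = \left(- \frac{206852625}{46252}\right) 1254 = - \frac{129696595875}{23126}$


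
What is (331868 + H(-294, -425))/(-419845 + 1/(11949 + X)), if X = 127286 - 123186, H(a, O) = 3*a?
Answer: -2655997157/3369046202 ≈ -0.78835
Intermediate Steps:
X = 4100
(331868 + H(-294, -425))/(-419845 + 1/(11949 + X)) = (331868 + 3*(-294))/(-419845 + 1/(11949 + 4100)) = (331868 - 882)/(-419845 + 1/16049) = 330986/(-419845 + 1/16049) = 330986/(-6738092404/16049) = 330986*(-16049/6738092404) = -2655997157/3369046202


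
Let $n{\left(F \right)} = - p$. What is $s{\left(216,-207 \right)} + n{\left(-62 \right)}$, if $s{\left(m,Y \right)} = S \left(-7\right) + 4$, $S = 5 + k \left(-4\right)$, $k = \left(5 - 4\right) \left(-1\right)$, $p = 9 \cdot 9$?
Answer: $-140$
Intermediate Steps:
$p = 81$
$k = -1$ ($k = 1 \left(-1\right) = -1$)
$S = 9$ ($S = 5 - -4 = 5 + 4 = 9$)
$s{\left(m,Y \right)} = -59$ ($s{\left(m,Y \right)} = 9 \left(-7\right) + 4 = -63 + 4 = -59$)
$n{\left(F \right)} = -81$ ($n{\left(F \right)} = \left(-1\right) 81 = -81$)
$s{\left(216,-207 \right)} + n{\left(-62 \right)} = -59 - 81 = -140$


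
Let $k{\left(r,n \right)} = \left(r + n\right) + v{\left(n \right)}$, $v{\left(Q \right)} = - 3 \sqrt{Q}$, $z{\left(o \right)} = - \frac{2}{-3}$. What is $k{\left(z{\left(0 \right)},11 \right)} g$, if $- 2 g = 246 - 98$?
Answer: $- \frac{2590}{3} + 222 \sqrt{11} \approx -127.04$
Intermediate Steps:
$g = -74$ ($g = - \frac{246 - 98}{2} = \left(- \frac{1}{2}\right) 148 = -74$)
$z{\left(o \right)} = \frac{2}{3}$ ($z{\left(o \right)} = \left(-2\right) \left(- \frac{1}{3}\right) = \frac{2}{3}$)
$k{\left(r,n \right)} = n + r - 3 \sqrt{n}$ ($k{\left(r,n \right)} = \left(r + n\right) - 3 \sqrt{n} = \left(n + r\right) - 3 \sqrt{n} = n + r - 3 \sqrt{n}$)
$k{\left(z{\left(0 \right)},11 \right)} g = \left(11 + \frac{2}{3} - 3 \sqrt{11}\right) \left(-74\right) = \left(\frac{35}{3} - 3 \sqrt{11}\right) \left(-74\right) = - \frac{2590}{3} + 222 \sqrt{11}$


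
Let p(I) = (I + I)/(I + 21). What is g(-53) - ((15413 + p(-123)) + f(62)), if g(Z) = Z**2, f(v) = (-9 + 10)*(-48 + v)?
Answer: -214547/17 ≈ -12620.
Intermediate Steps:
p(I) = 2*I/(21 + I) (p(I) = (2*I)/(21 + I) = 2*I/(21 + I))
f(v) = -48 + v (f(v) = 1*(-48 + v) = -48 + v)
g(-53) - ((15413 + p(-123)) + f(62)) = (-53)**2 - ((15413 + 2*(-123)/(21 - 123)) + (-48 + 62)) = 2809 - ((15413 + 2*(-123)/(-102)) + 14) = 2809 - ((15413 + 2*(-123)*(-1/102)) + 14) = 2809 - ((15413 + 41/17) + 14) = 2809 - (262062/17 + 14) = 2809 - 1*262300/17 = 2809 - 262300/17 = -214547/17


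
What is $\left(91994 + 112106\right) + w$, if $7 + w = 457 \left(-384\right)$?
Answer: $28605$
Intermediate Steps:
$w = -175495$ ($w = -7 + 457 \left(-384\right) = -7 - 175488 = -175495$)
$\left(91994 + 112106\right) + w = \left(91994 + 112106\right) - 175495 = 204100 - 175495 = 28605$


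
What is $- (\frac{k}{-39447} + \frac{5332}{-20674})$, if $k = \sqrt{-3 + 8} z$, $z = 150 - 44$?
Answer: $\frac{2666}{10337} + \frac{106 \sqrt{5}}{39447} \approx 0.26392$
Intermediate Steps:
$z = 106$ ($z = 150 - 44 = 106$)
$k = 106 \sqrt{5}$ ($k = \sqrt{-3 + 8} \cdot 106 = \sqrt{5} \cdot 106 = 106 \sqrt{5} \approx 237.02$)
$- (\frac{k}{-39447} + \frac{5332}{-20674}) = - (\frac{106 \sqrt{5}}{-39447} + \frac{5332}{-20674}) = - (106 \sqrt{5} \left(- \frac{1}{39447}\right) + 5332 \left(- \frac{1}{20674}\right)) = - (- \frac{106 \sqrt{5}}{39447} - \frac{2666}{10337}) = - (- \frac{2666}{10337} - \frac{106 \sqrt{5}}{39447}) = \frac{2666}{10337} + \frac{106 \sqrt{5}}{39447}$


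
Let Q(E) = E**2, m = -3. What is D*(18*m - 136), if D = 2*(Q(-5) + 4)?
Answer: -11020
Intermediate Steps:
D = 58 (D = 2*((-5)**2 + 4) = 2*(25 + 4) = 2*29 = 58)
D*(18*m - 136) = 58*(18*(-3) - 136) = 58*(-54 - 136) = 58*(-190) = -11020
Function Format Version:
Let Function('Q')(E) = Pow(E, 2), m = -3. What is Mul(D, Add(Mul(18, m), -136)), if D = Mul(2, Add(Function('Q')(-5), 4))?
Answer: -11020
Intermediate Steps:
D = 58 (D = Mul(2, Add(Pow(-5, 2), 4)) = Mul(2, Add(25, 4)) = Mul(2, 29) = 58)
Mul(D, Add(Mul(18, m), -136)) = Mul(58, Add(Mul(18, -3), -136)) = Mul(58, Add(-54, -136)) = Mul(58, -190) = -11020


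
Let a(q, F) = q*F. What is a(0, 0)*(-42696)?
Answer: 0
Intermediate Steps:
a(q, F) = F*q
a(0, 0)*(-42696) = (0*0)*(-42696) = 0*(-42696) = 0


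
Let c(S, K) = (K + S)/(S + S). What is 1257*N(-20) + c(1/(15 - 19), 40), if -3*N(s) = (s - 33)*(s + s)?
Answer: -1776719/2 ≈ -8.8836e+5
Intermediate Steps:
c(S, K) = (K + S)/(2*S) (c(S, K) = (K + S)/((2*S)) = (K + S)*(1/(2*S)) = (K + S)/(2*S))
N(s) = -2*s*(-33 + s)/3 (N(s) = -(s - 33)*(s + s)/3 = -(-33 + s)*2*s/3 = -2*s*(-33 + s)/3)
1257*N(-20) + c(1/(15 - 19), 40) = 1257*((2/3)*(-20)*(33 - 1*(-20))) + (40 + 1/(15 - 19))/(2*(1/(15 - 19))) = 1257*((2/3)*(-20)*(33 + 20)) + (40 + 1/(-4))/(2*(1/(-4))) = 1257*((2/3)*(-20)*53) + (40 - 1/4)/(2*(-1/4)) = 1257*(-2120/3) + (1/2)*(-4)*(159/4) = -888280 - 159/2 = -1776719/2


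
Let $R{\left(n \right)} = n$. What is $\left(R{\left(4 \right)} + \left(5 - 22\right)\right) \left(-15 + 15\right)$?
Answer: $0$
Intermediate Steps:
$\left(R{\left(4 \right)} + \left(5 - 22\right)\right) \left(-15 + 15\right) = \left(4 + \left(5 - 22\right)\right) \left(-15 + 15\right) = \left(4 + \left(5 - 22\right)\right) 0 = \left(4 - 17\right) 0 = \left(-13\right) 0 = 0$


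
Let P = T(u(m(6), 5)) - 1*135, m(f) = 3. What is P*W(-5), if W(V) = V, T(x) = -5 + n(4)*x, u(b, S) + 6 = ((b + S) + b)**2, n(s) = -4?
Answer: 3000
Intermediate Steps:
u(b, S) = -6 + (S + 2*b)**2 (u(b, S) = -6 + ((b + S) + b)**2 = -6 + ((S + b) + b)**2 = -6 + (S + 2*b)**2)
T(x) = -5 - 4*x
P = -600 (P = (-5 - 4*(-6 + (5 + 2*3)**2)) - 1*135 = (-5 - 4*(-6 + (5 + 6)**2)) - 135 = (-5 - 4*(-6 + 11**2)) - 135 = (-5 - 4*(-6 + 121)) - 135 = (-5 - 4*115) - 135 = (-5 - 460) - 135 = -465 - 135 = -600)
P*W(-5) = -600*(-5) = 3000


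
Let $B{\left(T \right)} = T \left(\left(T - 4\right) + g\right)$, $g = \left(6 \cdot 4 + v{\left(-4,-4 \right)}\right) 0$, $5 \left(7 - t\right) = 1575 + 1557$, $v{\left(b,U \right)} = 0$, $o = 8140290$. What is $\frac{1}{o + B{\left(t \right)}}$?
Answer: $\frac{25}{213160599} \approx 1.1728 \cdot 10^{-7}$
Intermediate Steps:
$t = - \frac{3097}{5}$ ($t = 7 - \frac{1575 + 1557}{5} = 7 - \frac{3132}{5} = - \frac{3097}{5} \approx -619.4$)
$g = 0$ ($g = \left(6 \cdot 4 + 0\right) 0 = \left(24 + 0\right) 0 = 24 \cdot 0 = 0$)
$B{\left(T \right)} = T \left(-4 + T\right)$ ($B{\left(T \right)} = T \left(\left(T - 4\right) + 0\right) = T \left(\left(-4 + T\right) + 0\right) = T \left(-4 + T\right)$)
$\frac{1}{o + B{\left(t \right)}} = \frac{1}{8140290 - \frac{3097 \left(-4 - \frac{3097}{5}\right)}{5}} = \frac{1}{8140290 - - \frac{9653349}{25}} = \frac{1}{8140290 + \frac{9653349}{25}} = \frac{1}{\frac{213160599}{25}} = \frac{25}{213160599}$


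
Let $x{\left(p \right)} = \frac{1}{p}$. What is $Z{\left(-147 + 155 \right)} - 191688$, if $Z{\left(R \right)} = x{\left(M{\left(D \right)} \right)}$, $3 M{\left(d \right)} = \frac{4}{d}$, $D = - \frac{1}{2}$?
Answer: $- \frac{1533507}{8} \approx -1.9169 \cdot 10^{5}$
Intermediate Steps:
$D = - \frac{1}{2}$ ($D = \left(-1\right) \frac{1}{2} = - \frac{1}{2} \approx -0.5$)
$M{\left(d \right)} = \frac{4}{3 d}$ ($M{\left(d \right)} = \frac{4 \frac{1}{d}}{3} = \frac{4}{3 d}$)
$Z{\left(R \right)} = - \frac{3}{8}$ ($Z{\left(R \right)} = \frac{1}{\frac{4}{3} \frac{1}{- \frac{1}{2}}} = \frac{1}{\frac{4}{3} \left(-2\right)} = \frac{1}{- \frac{8}{3}} = - \frac{3}{8}$)
$Z{\left(-147 + 155 \right)} - 191688 = - \frac{3}{8} - 191688 = - \frac{1533507}{8}$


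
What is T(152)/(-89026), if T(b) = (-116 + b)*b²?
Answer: -415872/44513 ≈ -9.3427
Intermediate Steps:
T(b) = b²*(-116 + b)
T(152)/(-89026) = (152²*(-116 + 152))/(-89026) = (23104*36)*(-1/89026) = 831744*(-1/89026) = -415872/44513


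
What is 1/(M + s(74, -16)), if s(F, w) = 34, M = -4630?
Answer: -1/4596 ≈ -0.00021758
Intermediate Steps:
1/(M + s(74, -16)) = 1/(-4630 + 34) = 1/(-4596) = -1/4596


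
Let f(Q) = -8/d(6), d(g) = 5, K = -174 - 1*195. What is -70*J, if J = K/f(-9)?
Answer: -64575/4 ≈ -16144.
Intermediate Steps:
K = -369 (K = -174 - 195 = -369)
f(Q) = -8/5
J = 1845/8 (J = -369/(-8/5) = -369*(-5/8) = 1845/8 ≈ 230.63)
-70*J = -70*1845/8 = -64575/4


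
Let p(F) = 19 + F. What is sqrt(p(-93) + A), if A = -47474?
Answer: 2*I*sqrt(11887) ≈ 218.05*I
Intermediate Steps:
sqrt(p(-93) + A) = sqrt((19 - 93) - 47474) = sqrt(-74 - 47474) = sqrt(-47548) = 2*I*sqrt(11887)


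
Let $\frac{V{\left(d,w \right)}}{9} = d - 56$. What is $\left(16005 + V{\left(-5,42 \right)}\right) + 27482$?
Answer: $42938$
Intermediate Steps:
$V{\left(d,w \right)} = -504 + 9 d$ ($V{\left(d,w \right)} = 9 \left(d - 56\right) = 9 \left(-56 + d\right) = -504 + 9 d$)
$\left(16005 + V{\left(-5,42 \right)}\right) + 27482 = \left(16005 + \left(-504 + 9 \left(-5\right)\right)\right) + 27482 = \left(16005 - 549\right) + 27482 = 15456 + 27482 = 42938$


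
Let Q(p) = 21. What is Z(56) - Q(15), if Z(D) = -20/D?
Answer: -299/14 ≈ -21.357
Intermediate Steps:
Z(56) - Q(15) = -20/56 - 1*21 = -20*1/56 - 21 = -5/14 - 21 = -299/14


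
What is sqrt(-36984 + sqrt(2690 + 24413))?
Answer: sqrt(-36984 + sqrt(27103)) ≈ 191.88*I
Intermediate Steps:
sqrt(-36984 + sqrt(2690 + 24413)) = sqrt(-36984 + sqrt(27103))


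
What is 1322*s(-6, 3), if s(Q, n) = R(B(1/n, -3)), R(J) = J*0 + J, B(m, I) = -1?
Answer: -1322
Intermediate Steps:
R(J) = J (R(J) = 0 + J = J)
s(Q, n) = -1
1322*s(-6, 3) = 1322*(-1) = -1322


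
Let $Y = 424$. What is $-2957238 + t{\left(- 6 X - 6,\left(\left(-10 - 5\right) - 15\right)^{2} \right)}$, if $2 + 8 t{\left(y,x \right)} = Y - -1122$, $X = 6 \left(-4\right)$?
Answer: $-2957045$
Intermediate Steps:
$X = -24$
$t{\left(y,x \right)} = 193$ ($t{\left(y,x \right)} = - \frac{1}{4} + \frac{424 - -1122}{8} = - \frac{1}{4} + \frac{424 + 1122}{8} = - \frac{1}{4} + \frac{1}{8} \cdot 1546 = - \frac{1}{4} + \frac{773}{4} = 193$)
$-2957238 + t{\left(- 6 X - 6,\left(\left(-10 - 5\right) - 15\right)^{2} \right)} = -2957238 + 193 = -2957045$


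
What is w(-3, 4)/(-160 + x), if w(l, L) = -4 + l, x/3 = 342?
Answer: -7/866 ≈ -0.0080831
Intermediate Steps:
x = 1026 (x = 3*342 = 1026)
w(-3, 4)/(-160 + x) = (-4 - 3)/(-160 + 1026) = -7/866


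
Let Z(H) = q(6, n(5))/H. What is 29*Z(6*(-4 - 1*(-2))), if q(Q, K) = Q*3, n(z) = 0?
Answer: -87/2 ≈ -43.500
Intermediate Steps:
q(Q, K) = 3*Q
Z(H) = 18/H (Z(H) = (3*6)/H = 18/H)
29*Z(6*(-4 - 1*(-2))) = 29*(18/((6*(-4 - 1*(-2))))) = 29*(18/((6*(-4 + 2)))) = 29*(18/((6*(-2)))) = 29*(18/(-12)) = 29*(18*(-1/12)) = 29*(-3/2) = -87/2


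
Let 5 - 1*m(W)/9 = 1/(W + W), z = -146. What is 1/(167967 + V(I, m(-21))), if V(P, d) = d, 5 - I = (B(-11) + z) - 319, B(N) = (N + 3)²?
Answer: 14/2352171 ≈ 5.9520e-6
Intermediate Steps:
m(W) = 45 - 9/(2*W) (m(W) = 45 - 9/(W + W) = 45 - 9*1/(2*W) = 45 - 9/(2*W))
B(N) = (3 + N)²
I = 406 (I = 5 - (((3 - 11)² - 146) - 319) = 5 - (((-8)² - 146) - 319) = 5 - ((64 - 146) - 319) = 5 - (-82 - 319) = 5 - 1*(-401) = 5 + 401 = 406)
1/(167967 + V(I, m(-21))) = 1/(167967 + (45 - 9/2/(-21))) = 1/(167967 + (45 - 9/2*(-1/21))) = 1/(167967 + (45 + 3/14)) = 1/(167967 + 633/14) = 1/(2352171/14) = 14/2352171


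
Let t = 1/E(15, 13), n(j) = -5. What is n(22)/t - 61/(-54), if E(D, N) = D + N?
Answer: -7499/54 ≈ -138.87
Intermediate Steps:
t = 1/28 (t = 1/(15 + 13) = 1/28 ≈ 0.035714)
n(22)/t - 61/(-54) = -5/1/28 - 61/(-54) = -5*28 - 61*(-1/54) = -140 + 61/54 = -7499/54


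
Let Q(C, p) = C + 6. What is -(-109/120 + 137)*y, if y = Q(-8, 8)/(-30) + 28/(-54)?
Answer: 996191/16200 ≈ 61.493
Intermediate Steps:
Q(C, p) = 6 + C
y = -61/135 (y = (6 - 8)/(-30) + 28/(-54) = -2*(-1/30) + 28*(-1/54) = 1/15 - 14/27 = -61/135 ≈ -0.45185)
-(-109/120 + 137)*y = -(-109/120 + 137)*(-61)/135 = -16331*(-61)/(120*135) = -1*(-996191/16200) = 996191/16200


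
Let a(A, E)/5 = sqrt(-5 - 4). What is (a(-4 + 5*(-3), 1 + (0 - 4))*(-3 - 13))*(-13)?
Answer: 3120*I ≈ 3120.0*I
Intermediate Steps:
a(A, E) = 15*I (a(A, E) = 5*sqrt(-5 - 4) = 5*sqrt(-9) = 5*(3*I) = 15*I)
(a(-4 + 5*(-3), 1 + (0 - 4))*(-3 - 13))*(-13) = ((15*I)*(-3 - 13))*(-13) = ((15*I)*(-16))*(-13) = -240*I*(-13) = 3120*I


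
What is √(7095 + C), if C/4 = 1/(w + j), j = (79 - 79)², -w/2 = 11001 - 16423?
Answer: √52144854206/2711 ≈ 84.232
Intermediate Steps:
w = 10844 (w = -2*(11001 - 16423) = -2*(-5422) = 10844)
j = 0 (j = 0² = 0)
C = 1/2711 (C = 4/(10844 + 0) = 4/10844 = 4*(1/10844) = 1/2711 ≈ 0.00036887)
√(7095 + C) = √(7095 + 1/2711) = √(19234546/2711) = √52144854206/2711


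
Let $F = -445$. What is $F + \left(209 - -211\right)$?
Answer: $-25$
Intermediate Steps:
$F + \left(209 - -211\right) = -445 + \left(209 - -211\right) = -445 + \left(209 + 211\right) = -445 + 420 = -25$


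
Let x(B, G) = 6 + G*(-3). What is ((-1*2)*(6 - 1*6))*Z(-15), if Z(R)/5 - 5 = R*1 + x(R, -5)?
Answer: 0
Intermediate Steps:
x(B, G) = 6 - 3*G
Z(R) = 130 + 5*R (Z(R) = 25 + 5*(R*1 + (6 - 3*(-5))) = 25 + 5*(R + (6 + 15)) = 25 + 5*(R + 21) = 25 + 5*(21 + R) = 25 + (105 + 5*R) = 130 + 5*R)
((-1*2)*(6 - 1*6))*Z(-15) = ((-1*2)*(6 - 1*6))*(130 + 5*(-15)) = (-2*(6 - 6))*(130 - 75) = -2*0*55 = 0*55 = 0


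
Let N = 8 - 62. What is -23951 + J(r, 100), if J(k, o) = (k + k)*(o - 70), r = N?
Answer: -27191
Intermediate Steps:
N = -54
r = -54
J(k, o) = 2*k*(-70 + o) (J(k, o) = (2*k)*(-70 + o) = 2*k*(-70 + o))
-23951 + J(r, 100) = -23951 + 2*(-54)*(-70 + 100) = -23951 + 2*(-54)*30 = -23951 - 3240 = -27191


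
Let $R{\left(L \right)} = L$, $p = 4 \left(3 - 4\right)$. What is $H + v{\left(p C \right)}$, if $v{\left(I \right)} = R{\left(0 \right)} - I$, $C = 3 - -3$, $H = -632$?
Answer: $-608$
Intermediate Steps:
$p = -4$ ($p = 4 \left(-1\right) = -4$)
$C = 6$ ($C = 3 + 3 = 6$)
$v{\left(I \right)} = - I$ ($v{\left(I \right)} = 0 - I = - I$)
$H + v{\left(p C \right)} = -632 - \left(-4\right) 6 = -632 - -24 = -632 + 24 = -608$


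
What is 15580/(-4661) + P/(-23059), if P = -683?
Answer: -356075757/107477999 ≈ -3.3130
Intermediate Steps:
15580/(-4661) + P/(-23059) = 15580/(-4661) - 683/(-23059) = 15580*(-1/4661) - 683*(-1/23059) = -15580/4661 + 683/23059 = -356075757/107477999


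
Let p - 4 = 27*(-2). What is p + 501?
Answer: 451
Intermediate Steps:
p = -50 (p = 4 + 27*(-2) = 4 - 54 = -50)
p + 501 = -50 + 501 = 451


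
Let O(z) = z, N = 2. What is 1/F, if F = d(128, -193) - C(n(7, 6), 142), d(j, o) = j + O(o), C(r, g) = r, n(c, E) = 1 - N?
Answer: -1/64 ≈ -0.015625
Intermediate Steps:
n(c, E) = -1 (n(c, E) = 1 - 1*2 = 1 - 2 = -1)
d(j, o) = j + o
F = -64 (F = (128 - 193) - 1*(-1) = -65 + 1 = -64)
1/F = 1/(-64) = -1/64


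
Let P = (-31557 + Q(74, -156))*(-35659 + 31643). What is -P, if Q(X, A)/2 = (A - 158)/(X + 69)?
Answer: -18125328464/143 ≈ -1.2675e+8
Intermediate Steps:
Q(X, A) = 2*(-158 + A)/(69 + X) (Q(X, A) = 2*((A - 158)/(X + 69)) = 2*((-158 + A)/(69 + X)) = 2*(-158 + A)/(69 + X))
P = 18125328464/143 (P = (-31557 + 2*(-158 - 156)/(69 + 74))*(-35659 + 31643) = (-31557 + 2*(-314)/143)*(-4016) = (-31557 + 2*(1/143)*(-314))*(-4016) = (-31557 - 628/143)*(-4016) = -4513279/143*(-4016) = 18125328464/143 ≈ 1.2675e+8)
-P = -1*18125328464/143 = -18125328464/143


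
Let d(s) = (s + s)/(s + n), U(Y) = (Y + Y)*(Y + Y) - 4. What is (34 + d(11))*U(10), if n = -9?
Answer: 17820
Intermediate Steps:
U(Y) = -4 + 4*Y² (U(Y) = (2*Y)*(2*Y) - 4 = 4*Y² - 4 = -4 + 4*Y²)
d(s) = 2*s/(-9 + s) (d(s) = (s + s)/(s - 9) = (2*s)/(-9 + s) = 2*s/(-9 + s))
(34 + d(11))*U(10) = (34 + 2*11/(-9 + 11))*(-4 + 4*10²) = (34 + 2*11/2)*(-4 + 4*100) = (34 + 2*11*(½))*(-4 + 400) = (34 + 11)*396 = 45*396 = 17820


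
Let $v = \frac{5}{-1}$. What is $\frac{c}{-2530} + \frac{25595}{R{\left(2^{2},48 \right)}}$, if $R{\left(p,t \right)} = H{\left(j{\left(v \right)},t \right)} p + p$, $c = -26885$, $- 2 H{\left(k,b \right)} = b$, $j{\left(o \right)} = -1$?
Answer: $- \frac{270791}{1012} \approx -267.58$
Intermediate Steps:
$v = -5$ ($v = 5 \left(-1\right) = -5$)
$H{\left(k,b \right)} = - \frac{b}{2}$
$R{\left(p,t \right)} = p - \frac{p t}{2}$ ($R{\left(p,t \right)} = - \frac{t}{2} p + p = - \frac{p t}{2} + p = p - \frac{p t}{2}$)
$\frac{c}{-2530} + \frac{25595}{R{\left(2^{2},48 \right)}} = - \frac{26885}{-2530} + \frac{25595}{\frac{1}{2} \cdot 2^{2} \left(2 - 48\right)} = \left(-26885\right) \left(- \frac{1}{2530}\right) + \frac{25595}{\frac{1}{2} \cdot 4 \left(2 - 48\right)} = \frac{5377}{506} + \frac{25595}{\frac{1}{2} \cdot 4 \left(-46\right)} = \frac{5377}{506} + \frac{25595}{-92} = \frac{5377}{506} + 25595 \left(- \frac{1}{92}\right) = \frac{5377}{506} - \frac{25595}{92} = - \frac{270791}{1012}$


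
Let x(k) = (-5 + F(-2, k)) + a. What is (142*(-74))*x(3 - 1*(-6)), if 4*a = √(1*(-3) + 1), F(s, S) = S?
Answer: -42032 - 2627*I*√2 ≈ -42032.0 - 3715.1*I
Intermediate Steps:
a = I*√2/4 (a = √(1*(-3) + 1)/4 = √(-3 + 1)/4 = √(-2)/4 = (I*√2)/4 = I*√2/4 ≈ 0.35355*I)
x(k) = -5 + k + I*√2/4 (x(k) = (-5 + k) + I*√2/4 = -5 + k + I*√2/4)
(142*(-74))*x(3 - 1*(-6)) = (142*(-74))*(-5 + (3 - 1*(-6)) + I*√2/4) = -10508*(-5 + (3 + 6) + I*√2/4) = -10508*(-5 + 9 + I*√2/4) = -10508*(4 + I*√2/4) = -42032 - 2627*I*√2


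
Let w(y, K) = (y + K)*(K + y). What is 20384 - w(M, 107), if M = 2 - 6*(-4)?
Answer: 2695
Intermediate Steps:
M = 26 (M = 2 + 24 = 26)
w(y, K) = (K + y)² (w(y, K) = (K + y)*(K + y) = (K + y)²)
20384 - w(M, 107) = 20384 - (107 + 26)² = 20384 - 1*133² = 20384 - 1*17689 = 20384 - 17689 = 2695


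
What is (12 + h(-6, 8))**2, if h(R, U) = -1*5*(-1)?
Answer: 289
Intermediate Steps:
h(R, U) = 5 (h(R, U) = -5*(-1) = 5)
(12 + h(-6, 8))**2 = (12 + 5)**2 = 17**2 = 289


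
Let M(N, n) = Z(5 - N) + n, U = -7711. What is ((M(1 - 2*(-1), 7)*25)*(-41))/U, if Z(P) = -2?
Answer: 5125/7711 ≈ 0.66463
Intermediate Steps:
M(N, n) = -2 + n
((M(1 - 2*(-1), 7)*25)*(-41))/U = (((-2 + 7)*25)*(-41))/(-7711) = ((5*25)*(-41))*(-1/7711) = (125*(-41))*(-1/7711) = -5125*(-1/7711) = 5125/7711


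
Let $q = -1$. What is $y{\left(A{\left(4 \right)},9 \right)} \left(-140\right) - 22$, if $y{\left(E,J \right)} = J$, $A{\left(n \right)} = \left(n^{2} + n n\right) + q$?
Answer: $-1282$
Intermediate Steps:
$A{\left(n \right)} = -1 + 2 n^{2}$ ($A{\left(n \right)} = \left(n^{2} + n n\right) - 1 = \left(n^{2} + n^{2}\right) - 1 = 2 n^{2} - 1 = -1 + 2 n^{2}$)
$y{\left(A{\left(4 \right)},9 \right)} \left(-140\right) - 22 = 9 \left(-140\right) - 22 = -1260 - 22 = -1282$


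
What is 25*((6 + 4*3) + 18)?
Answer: 900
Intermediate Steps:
25*((6 + 4*3) + 18) = 25*((6 + 12) + 18) = 25*(18 + 18) = 25*36 = 900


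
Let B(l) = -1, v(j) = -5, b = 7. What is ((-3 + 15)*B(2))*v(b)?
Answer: 60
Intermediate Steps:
((-3 + 15)*B(2))*v(b) = ((-3 + 15)*(-1))*(-5) = (12*(-1))*(-5) = -12*(-5) = 60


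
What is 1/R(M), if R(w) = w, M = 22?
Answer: 1/22 ≈ 0.045455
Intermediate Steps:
1/R(M) = 1/22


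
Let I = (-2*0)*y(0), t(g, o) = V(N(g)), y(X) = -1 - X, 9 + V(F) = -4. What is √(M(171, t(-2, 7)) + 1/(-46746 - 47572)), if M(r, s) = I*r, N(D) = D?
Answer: I*√94318/94318 ≈ 0.0032561*I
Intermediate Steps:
V(F) = -13 (V(F) = -9 - 4 = -13)
t(g, o) = -13
I = 0 (I = (-2*0)*(-1 - 1*0) = 0*(-1 + 0) = 0*(-1) = 0)
M(r, s) = 0 (M(r, s) = 0*r = 0)
√(M(171, t(-2, 7)) + 1/(-46746 - 47572)) = √(0 + 1/(-46746 - 47572)) = √(0 + 1/(-94318)) = √(0 - 1/94318) = √(-1/94318) = I*√94318/94318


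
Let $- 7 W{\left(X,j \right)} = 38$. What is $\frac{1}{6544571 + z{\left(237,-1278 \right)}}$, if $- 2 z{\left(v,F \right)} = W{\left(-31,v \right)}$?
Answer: $\frac{7}{45812016} \approx 1.528 \cdot 10^{-7}$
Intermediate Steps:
$W{\left(X,j \right)} = - \frac{38}{7}$ ($W{\left(X,j \right)} = \left(- \frac{1}{7}\right) 38 = - \frac{38}{7}$)
$z{\left(v,F \right)} = \frac{19}{7}$ ($z{\left(v,F \right)} = \left(- \frac{1}{2}\right) \left(- \frac{38}{7}\right) = \frac{19}{7}$)
$\frac{1}{6544571 + z{\left(237,-1278 \right)}} = \frac{1}{6544571 + \frac{19}{7}} = \frac{1}{\frac{45812016}{7}} = \frac{7}{45812016}$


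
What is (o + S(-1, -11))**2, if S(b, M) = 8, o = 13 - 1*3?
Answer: 324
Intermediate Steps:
o = 10 (o = 13 - 3 = 10)
(o + S(-1, -11))**2 = (10 + 8)**2 = 18**2 = 324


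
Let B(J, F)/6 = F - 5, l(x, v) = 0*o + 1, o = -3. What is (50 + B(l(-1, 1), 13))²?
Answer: 9604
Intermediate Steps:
l(x, v) = 1 (l(x, v) = 0*(-3) + 1 = 0 + 1 = 1)
B(J, F) = -30 + 6*F (B(J, F) = 6*(F - 5) = 6*(-5 + F) = -30 + 6*F)
(50 + B(l(-1, 1), 13))² = (50 + (-30 + 6*13))² = (50 + (-30 + 78))² = (50 + 48)² = 98² = 9604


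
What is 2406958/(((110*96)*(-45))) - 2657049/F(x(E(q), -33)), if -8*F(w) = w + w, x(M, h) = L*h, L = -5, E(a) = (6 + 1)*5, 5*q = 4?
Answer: 15303398761/237600 ≈ 64408.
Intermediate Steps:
q = ⅘ (q = (⅕)*4 = ⅘ ≈ 0.80000)
E(a) = 35 (E(a) = 7*5 = 35)
x(M, h) = -5*h
F(w) = -w/4 (F(w) = -(w + w)/8 = -w/4)
2406958/(((110*96)*(-45))) - 2657049/F(x(E(q), -33)) = 2406958/(((110*96)*(-45))) - 2657049/((-(-5)*(-33)/4)) = 2406958/((10560*(-45))) - 2657049/((-¼*165)) = 2406958/(-475200) - 2657049/(-165/4) = 2406958*(-1/475200) - 2657049*(-4/165) = -1203479/237600 + 3542732/55 = 15303398761/237600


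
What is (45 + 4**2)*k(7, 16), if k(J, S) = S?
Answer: 976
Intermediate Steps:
(45 + 4**2)*k(7, 16) = (45 + 4**2)*16 = (45 + 16)*16 = 61*16 = 976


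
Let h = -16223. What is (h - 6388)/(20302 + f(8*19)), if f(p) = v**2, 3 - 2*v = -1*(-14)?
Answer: -90444/81329 ≈ -1.1121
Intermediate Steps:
v = -11/2 (v = 3/2 - (-1)*(-14)/2 = 3/2 - 1/2*14 = 3/2 - 7 = -11/2 ≈ -5.5000)
f(p) = 121/4 (f(p) = (-11/2)**2 = 121/4)
(h - 6388)/(20302 + f(8*19)) = (-16223 - 6388)/(20302 + 121/4) = -22611/81329/4 = -22611*4/81329 = -90444/81329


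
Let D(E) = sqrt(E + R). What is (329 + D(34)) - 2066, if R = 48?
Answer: -1737 + sqrt(82) ≈ -1727.9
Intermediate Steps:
D(E) = sqrt(48 + E) (D(E) = sqrt(E + 48) = sqrt(48 + E))
(329 + D(34)) - 2066 = (329 + sqrt(48 + 34)) - 2066 = (329 + sqrt(82)) - 2066 = -1737 + sqrt(82)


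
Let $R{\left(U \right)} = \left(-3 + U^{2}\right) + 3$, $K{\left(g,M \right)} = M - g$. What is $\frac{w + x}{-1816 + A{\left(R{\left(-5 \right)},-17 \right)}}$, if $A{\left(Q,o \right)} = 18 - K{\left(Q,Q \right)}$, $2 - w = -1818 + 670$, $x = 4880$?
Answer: $- \frac{3015}{899} \approx -3.3537$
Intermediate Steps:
$R{\left(U \right)} = U^{2}$
$w = 1150$ ($w = 2 - \left(-1818 + 670\right) = 2 - -1148 = 2 + 1148 = 1150$)
$A{\left(Q,o \right)} = 18$ ($A{\left(Q,o \right)} = 18 - \left(Q - Q\right) = 18 - 0 = 18 + 0 = 18$)
$\frac{w + x}{-1816 + A{\left(R{\left(-5 \right)},-17 \right)}} = \frac{1150 + 4880}{-1816 + 18} = \frac{6030}{-1798} = 6030 \left(- \frac{1}{1798}\right) = - \frac{3015}{899}$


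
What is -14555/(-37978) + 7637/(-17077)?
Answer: -41482251/648550306 ≈ -0.063962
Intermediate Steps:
-14555/(-37978) + 7637/(-17077) = -14555*(-1/37978) + 7637*(-1/17077) = 14555/37978 - 7637/17077 = -41482251/648550306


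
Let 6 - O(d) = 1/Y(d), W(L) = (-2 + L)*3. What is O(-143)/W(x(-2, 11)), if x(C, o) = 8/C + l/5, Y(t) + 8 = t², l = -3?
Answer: -613225/2023659 ≈ -0.30303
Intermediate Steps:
Y(t) = -8 + t²
x(C, o) = -⅗ + 8/C (x(C, o) = 8/C - 3/5 = 8/C - 3*⅕ = 8/C - ⅗ = -⅗ + 8/C)
W(L) = -6 + 3*L
O(d) = 6 - 1/(-8 + d²)
O(-143)/W(x(-2, 11)) = ((-49 + 6*(-143)²)/(-8 + (-143)²))/(-6 + 3*(-⅗ + 8/(-2))) = ((-49 + 6*20449)/(-8 + 20449))/(-6 + 3*(-⅗ + 8*(-½))) = ((-49 + 122694)/20441)/(-6 + 3*(-⅗ - 4)) = ((1/20441)*122645)/(-6 + 3*(-23/5)) = 122645/(20441*(-6 - 69/5)) = 122645/(20441*(-99/5)) = (122645/20441)*(-5/99) = -613225/2023659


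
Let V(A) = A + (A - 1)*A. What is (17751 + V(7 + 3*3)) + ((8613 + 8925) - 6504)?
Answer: 29041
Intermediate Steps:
V(A) = A + A*(-1 + A) (V(A) = A + (-1 + A)*A = A + A*(-1 + A))
(17751 + V(7 + 3*3)) + ((8613 + 8925) - 6504) = (17751 + (7 + 3*3)²) + ((8613 + 8925) - 6504) = (17751 + (7 + 9)²) + (17538 - 6504) = (17751 + 16²) + 11034 = (17751 + 256) + 11034 = 18007 + 11034 = 29041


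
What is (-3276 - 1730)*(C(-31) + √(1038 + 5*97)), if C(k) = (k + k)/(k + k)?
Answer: -5006 - 5006*√1523 ≈ -2.0037e+5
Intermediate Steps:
C(k) = 1 (C(k) = (2*k)/((2*k)) = (2*k)*(1/(2*k)) = 1)
(-3276 - 1730)*(C(-31) + √(1038 + 5*97)) = (-3276 - 1730)*(1 + √(1038 + 5*97)) = -5006*(1 + √(1038 + 485)) = -5006*(1 + √1523) = -5006 - 5006*√1523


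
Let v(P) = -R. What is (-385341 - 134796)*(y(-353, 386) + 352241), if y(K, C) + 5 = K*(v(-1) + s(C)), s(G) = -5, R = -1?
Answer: -183945409776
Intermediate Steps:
v(P) = 1 (v(P) = -1*(-1) = 1)
y(K, C) = -5 - 4*K (y(K, C) = -5 + K*(1 - 5) = -5 + K*(-4) = -5 - 4*K)
(-385341 - 134796)*(y(-353, 386) + 352241) = (-385341 - 134796)*((-5 - 4*(-353)) + 352241) = -520137*((-5 + 1412) + 352241) = -520137*(1407 + 352241) = -520137*353648 = -183945409776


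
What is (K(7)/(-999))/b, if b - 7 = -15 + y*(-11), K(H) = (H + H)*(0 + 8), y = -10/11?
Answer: -56/999 ≈ -0.056056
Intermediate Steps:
y = -10/11 (y = -10*1/11 = -10/11 ≈ -0.90909)
K(H) = 16*H (K(H) = (2*H)*8 = 16*H)
b = 2 (b = 7 + (-15 - 10/11*(-11)) = 7 + (-15 + 10) = 7 - 5 = 2)
(K(7)/(-999))/b = ((16*7)/(-999))/2 = (112*(-1/999))*(½) = -112/999*½ = -56/999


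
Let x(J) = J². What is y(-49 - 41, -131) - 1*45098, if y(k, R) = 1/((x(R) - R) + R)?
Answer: -773926777/17161 ≈ -45098.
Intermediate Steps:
y(k, R) = R⁻² (y(k, R) = 1/((R² - R) + R) = 1/(R²) = R⁻²)
y(-49 - 41, -131) - 1*45098 = (-131)⁻² - 1*45098 = 1/17161 - 45098 = -773926777/17161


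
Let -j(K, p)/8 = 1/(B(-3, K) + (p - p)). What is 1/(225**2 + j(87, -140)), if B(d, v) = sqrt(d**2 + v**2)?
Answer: 191818125/9710792578093 + 12*sqrt(842)/9710792578093 ≈ 1.9753e-5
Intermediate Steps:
j(K, p) = -8/sqrt(9 + K**2) (j(K, p) = -8/(sqrt((-3)**2 + K**2) + (p - p)) = -8/(sqrt(9 + K**2) + 0) = -8/sqrt(9 + K**2))
1/(225**2 + j(87, -140)) = 1/(225**2 - 8/sqrt(9 + 87**2)) = 1/(50625 - 8/sqrt(9 + 7569)) = 1/(50625 - 4*sqrt(842)/1263)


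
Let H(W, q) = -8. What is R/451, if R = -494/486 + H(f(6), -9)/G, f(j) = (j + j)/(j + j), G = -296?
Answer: -8896/4054941 ≈ -0.0021939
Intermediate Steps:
f(j) = 1 (f(j) = (2*j)/((2*j)) = (2*j)*(1/(2*j)) = 1)
R = -8896/8991 (R = -494/486 - 8/(-296) = -494*1/486 - 8*(-1/296) = -247/243 + 1/37 = -8896/8991 ≈ -0.98943)
R/451 = -8896/8991/451 = -8896/8991*1/451 = -8896/4054941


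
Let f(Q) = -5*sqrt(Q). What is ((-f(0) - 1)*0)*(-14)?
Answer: 0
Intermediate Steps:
((-f(0) - 1)*0)*(-14) = ((-(-5)*sqrt(0) - 1)*0)*(-14) = ((-(-5)*0 - 1)*0)*(-14) = ((-1*0 - 1)*0)*(-14) = ((0 - 1)*0)*(-14) = -1*0*(-14) = 0*(-14) = 0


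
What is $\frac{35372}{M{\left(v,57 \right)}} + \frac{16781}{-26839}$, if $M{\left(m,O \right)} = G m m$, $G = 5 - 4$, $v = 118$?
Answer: $\frac{178922616}{93426559} \approx 1.9151$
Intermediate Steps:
$G = 1$ ($G = 5 - 4 = 1$)
$M{\left(m,O \right)} = m^{2}$ ($M{\left(m,O \right)} = 1 m m = m m = m^{2}$)
$\frac{35372}{M{\left(v,57 \right)}} + \frac{16781}{-26839} = \frac{35372}{118^{2}} + \frac{16781}{-26839} = \frac{35372}{13924} + 16781 \left(- \frac{1}{26839}\right) = 35372 \cdot \frac{1}{13924} - \frac{16781}{26839} = \frac{8843}{3481} - \frac{16781}{26839} = \frac{178922616}{93426559}$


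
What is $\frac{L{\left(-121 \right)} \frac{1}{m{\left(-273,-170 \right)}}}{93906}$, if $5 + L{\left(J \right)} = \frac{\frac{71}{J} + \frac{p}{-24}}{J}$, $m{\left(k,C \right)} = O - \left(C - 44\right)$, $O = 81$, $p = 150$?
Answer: $- \frac{289511}{1622355740280} \approx -1.7845 \cdot 10^{-7}$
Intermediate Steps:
$m{\left(k,C \right)} = 125 - C$ ($m{\left(k,C \right)} = 81 - \left(C - 44\right) = 81 - \left(-44 + C\right) = 125 - C$)
$L{\left(J \right)} = -5 + \frac{- \frac{25}{4} + \frac{71}{J}}{J}$ ($L{\left(J \right)} = -5 + \frac{\frac{71}{J} + \frac{150}{-24}}{J} = -5 + \frac{\frac{71}{J} + 150 \left(- \frac{1}{24}\right)}{J} = -5 + \frac{\frac{71}{J} - \frac{25}{4}}{J} = -5 + \frac{- \frac{25}{4} + \frac{71}{J}}{J}$)
$\frac{L{\left(-121 \right)} \frac{1}{m{\left(-273,-170 \right)}}}{93906} = \frac{\left(-5 + \frac{71}{14641} - \frac{25}{4 \left(-121\right)}\right) \frac{1}{125 - -170}}{93906} = \frac{-5 + 71 \cdot \frac{1}{14641} - - \frac{25}{484}}{125 + 170} \cdot \frac{1}{93906} = \frac{-5 + \frac{71}{14641} + \frac{25}{484}}{295} \cdot \frac{1}{93906} = \left(- \frac{289511}{58564}\right) \frac{1}{295} \cdot \frac{1}{93906} = \left(- \frac{289511}{17276380}\right) \frac{1}{93906} = - \frac{289511}{1622355740280}$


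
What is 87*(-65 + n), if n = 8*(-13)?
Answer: -14703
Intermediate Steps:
n = -104
87*(-65 + n) = 87*(-65 - 104) = 87*(-169) = -14703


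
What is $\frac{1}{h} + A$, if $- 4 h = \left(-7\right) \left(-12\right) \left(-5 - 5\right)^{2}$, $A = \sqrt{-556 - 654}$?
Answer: $- \frac{1}{2100} + 11 i \sqrt{10} \approx -0.00047619 + 34.785 i$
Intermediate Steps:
$A = 11 i \sqrt{10}$ ($A = \sqrt{-1210} = 11 i \sqrt{10} \approx 34.785 i$)
$h = -2100$ ($h = - \frac{\left(-7\right) \left(-12\right) \left(-5 - 5\right)^{2}}{4} = - \frac{84 \left(-10\right)^{2}}{4} = - \frac{84 \cdot 100}{4} = \left(- \frac{1}{4}\right) 8400 = -2100$)
$\frac{1}{h} + A = \frac{1}{-2100} + 11 i \sqrt{10} = - \frac{1}{2100} + 11 i \sqrt{10}$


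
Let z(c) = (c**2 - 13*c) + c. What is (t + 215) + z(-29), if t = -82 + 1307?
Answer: 2629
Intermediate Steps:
t = 1225
z(c) = c**2 - 12*c
(t + 215) + z(-29) = (1225 + 215) - 29*(-12 - 29) = 1440 - 29*(-41) = 1440 + 1189 = 2629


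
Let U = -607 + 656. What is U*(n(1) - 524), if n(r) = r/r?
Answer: -25627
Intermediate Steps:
n(r) = 1
U = 49
U*(n(1) - 524) = 49*(1 - 524) = 49*(-523) = -25627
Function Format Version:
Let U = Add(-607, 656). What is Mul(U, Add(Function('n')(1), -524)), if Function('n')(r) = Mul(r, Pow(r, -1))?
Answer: -25627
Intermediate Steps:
Function('n')(r) = 1
U = 49
Mul(U, Add(Function('n')(1), -524)) = Mul(49, Add(1, -524)) = Mul(49, -523) = -25627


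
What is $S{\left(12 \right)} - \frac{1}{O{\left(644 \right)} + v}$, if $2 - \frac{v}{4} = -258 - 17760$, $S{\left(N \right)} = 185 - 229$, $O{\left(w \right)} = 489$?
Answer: $- \frac{3193037}{72569} \approx -44.0$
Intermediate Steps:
$S{\left(N \right)} = -44$
$v = 72080$ ($v = 8 - 4 \left(-258 - 17760\right) = 8 - -72072 = 8 + 72072 = 72080$)
$S{\left(12 \right)} - \frac{1}{O{\left(644 \right)} + v} = -44 - \frac{1}{489 + 72080} = -44 - \frac{1}{72569} = - \frac{3193037}{72569}$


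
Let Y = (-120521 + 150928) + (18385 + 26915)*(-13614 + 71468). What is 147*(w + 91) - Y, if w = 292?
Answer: -2620760306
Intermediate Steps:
Y = 2620816607 (Y = 30407 + 45300*57854 = 30407 + 2620786200 = 2620816607)
147*(w + 91) - Y = 147*(292 + 91) - 1*2620816607 = 147*383 - 2620816607 = 56301 - 2620816607 = -2620760306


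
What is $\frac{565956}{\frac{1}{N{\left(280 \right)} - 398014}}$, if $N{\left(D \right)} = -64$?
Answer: $-225294632568$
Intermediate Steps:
$\frac{565956}{\frac{1}{N{\left(280 \right)} - 398014}} = \frac{565956}{\frac{1}{-64 - 398014}} = \frac{565956}{\frac{1}{-398078}} = \frac{565956}{- \frac{1}{398078}} = 565956 \left(-398078\right) = -225294632568$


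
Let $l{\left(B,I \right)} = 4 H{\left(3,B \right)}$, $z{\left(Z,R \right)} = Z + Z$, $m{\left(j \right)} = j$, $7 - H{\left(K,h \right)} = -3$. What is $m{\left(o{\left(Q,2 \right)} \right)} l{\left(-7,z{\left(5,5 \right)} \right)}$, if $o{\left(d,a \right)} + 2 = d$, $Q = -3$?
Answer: $-200$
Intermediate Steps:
$H{\left(K,h \right)} = 10$ ($H{\left(K,h \right)} = 7 - -3 = 7 + 3 = 10$)
$o{\left(d,a \right)} = -2 + d$
$z{\left(Z,R \right)} = 2 Z$
$l{\left(B,I \right)} = 40$ ($l{\left(B,I \right)} = 4 \cdot 10 = 40$)
$m{\left(o{\left(Q,2 \right)} \right)} l{\left(-7,z{\left(5,5 \right)} \right)} = \left(-2 - 3\right) 40 = \left(-5\right) 40 = -200$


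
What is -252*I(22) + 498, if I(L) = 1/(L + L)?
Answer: 5415/11 ≈ 492.27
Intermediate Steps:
I(L) = 1/(2*L)
-252*I(22) + 498 = -126/22 + 498 = -252*1/44 + 498 = -63/11 + 498 = 5415/11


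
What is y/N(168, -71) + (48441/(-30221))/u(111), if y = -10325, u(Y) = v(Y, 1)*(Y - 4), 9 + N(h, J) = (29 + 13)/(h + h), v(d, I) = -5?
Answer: 1335499650311/1147944685 ≈ 1163.4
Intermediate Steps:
N(h, J) = -9 + 21/h (N(h, J) = -9 + (29 + 13)/(h + h) = -9 + 42/((2*h)) = -9 + 42*(1/(2*h)) = -9 + 21/h)
u(Y) = 20 - 5*Y (u(Y) = -5*(Y - 4) = -5*(-4 + Y) = 20 - 5*Y)
y/N(168, -71) + (48441/(-30221))/u(111) = -10325/(-9 + 21/168) + (48441/(-30221))/(20 - 5*111) = -10325/(-9 + 21*(1/168)) + (48441*(-1/30221))/(20 - 555) = -10325/(-9 + 1/8) - 48441/30221/(-535) = -10325/(-71/8) - 48441/30221*(-1/535) = -10325*(-8/71) + 48441/16168235 = 82600/71 + 48441/16168235 = 1335499650311/1147944685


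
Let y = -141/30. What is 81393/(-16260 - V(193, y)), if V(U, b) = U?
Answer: -81393/16453 ≈ -4.9470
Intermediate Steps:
y = -47/10 (y = -141*1/30 = -47/10 ≈ -4.7000)
81393/(-16260 - V(193, y)) = 81393/(-16260 - 1*193) = 81393/(-16260 - 193) = 81393/(-16453) = 81393*(-1/16453) = -81393/16453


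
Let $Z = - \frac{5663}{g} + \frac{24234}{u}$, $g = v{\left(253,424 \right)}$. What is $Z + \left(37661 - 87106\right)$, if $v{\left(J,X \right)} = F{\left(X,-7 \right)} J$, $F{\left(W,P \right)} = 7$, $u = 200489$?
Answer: $- \frac{2508190251464}{50723717} \approx -49448.0$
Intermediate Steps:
$v{\left(J,X \right)} = 7 J$
$g = 1771$ ($g = 7 \cdot 253 = 1771$)
$Z = - \frac{156064399}{50723717}$ ($Z = - \frac{5663}{1771} + \frac{24234}{200489} = \left(-5663\right) \frac{1}{1771} + 24234 \cdot \frac{1}{200489} = - \frac{809}{253} + \frac{24234}{200489} = - \frac{156064399}{50723717} \approx -3.0768$)
$Z + \left(37661 - 87106\right) = - \frac{156064399}{50723717} + \left(37661 - 87106\right) = - \frac{156064399}{50723717} - 49445 = - \frac{2508190251464}{50723717}$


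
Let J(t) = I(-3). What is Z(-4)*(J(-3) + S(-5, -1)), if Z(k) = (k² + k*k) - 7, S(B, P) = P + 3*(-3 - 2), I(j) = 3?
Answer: -325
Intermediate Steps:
S(B, P) = -15 + P (S(B, P) = P + 3*(-5) = P - 15 = -15 + P)
J(t) = 3
Z(k) = -7 + 2*k² (Z(k) = (k² + k²) - 7 = 2*k² - 7 = -7 + 2*k²)
Z(-4)*(J(-3) + S(-5, -1)) = (-7 + 2*(-4)²)*(3 + (-15 - 1)) = (-7 + 2*16)*(3 - 16) = (-7 + 32)*(-13) = 25*(-13) = -325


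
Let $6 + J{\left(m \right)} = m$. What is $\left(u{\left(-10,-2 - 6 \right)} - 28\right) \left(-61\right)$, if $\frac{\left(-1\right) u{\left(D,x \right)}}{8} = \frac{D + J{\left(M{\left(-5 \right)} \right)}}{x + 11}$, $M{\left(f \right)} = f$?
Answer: $-1708$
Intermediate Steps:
$J{\left(m \right)} = -6 + m$
$u{\left(D,x \right)} = - \frac{8 \left(-11 + D\right)}{11 + x}$ ($u{\left(D,x \right)} = - 8 \frac{D - 11}{x + 11} = - 8 \frac{D - 11}{11 + x} = - 8 \frac{-11 + D}{11 + x} = - \frac{8 \left(-11 + D\right)}{11 + x}$)
$\left(u{\left(-10,-2 - 6 \right)} - 28\right) \left(-61\right) = \left(\frac{8 \left(11 - -10\right)}{11 - 8} - 28\right) \left(-61\right) = \left(\frac{8 \left(11 + 10\right)}{11 - 8} - 28\right) \left(-61\right) = \left(8 \cdot \frac{1}{3} \cdot 21 - 28\right) \left(-61\right) = \left(56 - 28\right) \left(-61\right) = 28 \left(-61\right) = -1708$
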